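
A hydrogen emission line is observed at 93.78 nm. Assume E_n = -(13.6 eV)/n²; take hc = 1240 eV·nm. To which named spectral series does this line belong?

Lyman

ΔE = 1240/93.78 = 13.22 eV.
This matches 13.6 × (1/1² − 1/6²), so n_f = 1: the Lyman series.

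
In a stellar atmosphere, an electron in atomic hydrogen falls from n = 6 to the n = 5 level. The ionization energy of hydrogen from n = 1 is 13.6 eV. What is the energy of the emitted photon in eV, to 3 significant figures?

E_6 = −13.60/36 = −0.3778 eV and E_5 = −13.60/25 = −0.5440 eV.
The photon energy is |E_6 − E_5| = 0.166 eV.

0.166 eV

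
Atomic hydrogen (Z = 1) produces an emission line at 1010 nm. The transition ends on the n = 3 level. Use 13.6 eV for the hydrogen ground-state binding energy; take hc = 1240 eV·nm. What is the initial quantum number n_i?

The photon energy is ΔE = hc/λ = 1240 / 1010 = 1.228 eV.
With Z = 1, ΔE = 13.60 × (1/n_f² − 1/n_i²), so 1/n_f² − 1/n_i² = 0.09027.
With n_f = 3: 1/n_i² = 1/9 − 0.09027 = 0.02084, so n_i ≈ 6.93.

n_i = 7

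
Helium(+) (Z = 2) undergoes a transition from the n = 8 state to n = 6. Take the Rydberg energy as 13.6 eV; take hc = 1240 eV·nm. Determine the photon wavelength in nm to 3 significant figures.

For Z = 2 the level energies scale as Z², so the effective Rydberg energy is 13.6 × 4 = 54.40 eV.
ΔE = 54.40 × (1/6² − 1/8²) = 54.40 × 0.01215 = 0.6611 eV.
λ = hc/ΔE = 1240 / 0.6611 = 1880 nm.

1880 nm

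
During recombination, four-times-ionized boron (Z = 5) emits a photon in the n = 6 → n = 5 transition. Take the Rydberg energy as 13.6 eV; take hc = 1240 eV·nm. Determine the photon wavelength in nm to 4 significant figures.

For Z = 5 the level energies scale as Z², so the effective Rydberg energy is 13.6 × 25 = 340.0 eV.
ΔE = 340.0 × (1/5² − 1/6²) = 340.0 × 0.01222 = 4.156 eV.
λ = hc/ΔE = 1240 / 4.156 = 298.4 nm.

298.4 nm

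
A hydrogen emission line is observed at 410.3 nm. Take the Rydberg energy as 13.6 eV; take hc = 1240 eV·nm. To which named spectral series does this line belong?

ΔE = 1240/410.3 = 3.022 eV.
This matches 13.6 × (1/2² − 1/6²), so n_f = 2: the Balmer series.

Balmer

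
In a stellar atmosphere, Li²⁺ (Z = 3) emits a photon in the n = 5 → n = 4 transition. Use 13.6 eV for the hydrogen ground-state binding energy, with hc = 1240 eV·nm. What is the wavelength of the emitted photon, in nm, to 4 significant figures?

450.3 nm

For Z = 3 the level energies scale as Z², so the effective Rydberg energy is 13.6 × 9 = 122.4 eV.
ΔE = 122.4 × (1/4² − 1/5²) = 122.4 × 0.02250 = 2.754 eV.
λ = hc/ΔE = 1240 / 2.754 = 450.3 nm.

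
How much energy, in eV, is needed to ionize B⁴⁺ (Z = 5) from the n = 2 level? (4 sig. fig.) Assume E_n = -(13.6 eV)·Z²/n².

85.00 eV

E_n = −13.6 Z²/n² = −340.0/n² eV for Z = 5.
E_2 = −340.0/4 = −85.00 eV, so ionization (to E = 0) requires 85.00 eV.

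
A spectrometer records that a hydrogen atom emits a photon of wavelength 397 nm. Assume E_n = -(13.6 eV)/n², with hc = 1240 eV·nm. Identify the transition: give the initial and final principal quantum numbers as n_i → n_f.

The photon energy is ΔE = hc/λ = 1240 / 397 = 3.123 eV.
With Z = 1, ΔE = 13.60 × (1/n_f² − 1/n_i²), so 1/n_f² − 1/n_i² = 0.2297.
Trying n_f = 2 gives 1/n_i² = 0.02034, i.e. n_i ≈ 7; this pair matches.

n_i = 7, n_f = 2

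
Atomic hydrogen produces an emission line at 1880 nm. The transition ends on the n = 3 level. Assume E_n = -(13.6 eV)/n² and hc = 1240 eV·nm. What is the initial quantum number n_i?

The photon energy is ΔE = hc/λ = 1240 / 1880 = 0.6596 eV.
With Z = 1, ΔE = 13.60 × (1/n_f² − 1/n_i²), so 1/n_f² − 1/n_i² = 0.04850.
With n_f = 3: 1/n_i² = 1/9 − 0.04850 = 0.06261, so n_i ≈ 4.00.

n_i = 4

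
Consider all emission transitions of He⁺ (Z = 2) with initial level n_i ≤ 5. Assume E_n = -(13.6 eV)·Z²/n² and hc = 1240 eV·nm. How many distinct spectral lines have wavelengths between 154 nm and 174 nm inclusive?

Enumerate all n_i → n_f pairs with 1 ≤ n_f < n_i ≤ 5 and compute λ = 1240 / [13.6·4·(1/n_f² − 1/n_i²)].
Lines falling in [154, 174] nm: 3→2 (164.1 nm).

1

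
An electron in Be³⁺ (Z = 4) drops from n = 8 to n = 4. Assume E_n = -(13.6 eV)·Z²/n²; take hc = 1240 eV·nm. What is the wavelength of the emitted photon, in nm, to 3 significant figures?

122 nm

For Z = 4 the level energies scale as Z², so the effective Rydberg energy is 13.6 × 16 = 217.6 eV.
ΔE = 217.6 × (1/4² − 1/8²) = 217.6 × 0.04688 = 10.20 eV.
λ = hc/ΔE = 1240 / 10.20 = 122 nm.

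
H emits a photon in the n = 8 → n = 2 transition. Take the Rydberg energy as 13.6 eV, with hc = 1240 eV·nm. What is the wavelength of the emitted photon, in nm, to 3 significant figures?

389 nm

ΔE = 13.60 × (1/2² − 1/8²) = 13.60 × 0.2344 = 3.188 eV.
λ = hc/ΔE = 1240 / 3.188 = 389 nm.
This line belongs to the Balmer series.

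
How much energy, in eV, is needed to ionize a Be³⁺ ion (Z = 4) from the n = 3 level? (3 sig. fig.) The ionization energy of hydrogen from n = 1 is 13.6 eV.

E_n = −13.6 Z²/n² = −217.6/n² eV for Z = 4.
E_3 = −217.6/9 = −24.2 eV, so ionization (to E = 0) requires 24.2 eV.

24.2 eV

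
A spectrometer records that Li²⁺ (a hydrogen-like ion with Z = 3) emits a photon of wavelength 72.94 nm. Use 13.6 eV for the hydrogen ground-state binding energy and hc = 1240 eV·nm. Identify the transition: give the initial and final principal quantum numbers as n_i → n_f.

n_i = 3, n_f = 2

The photon energy is ΔE = hc/λ = 1240 / 72.94 = 17.00 eV.
With Z = 3, ΔE = 122.4 × (1/n_f² − 1/n_i²), so 1/n_f² − 1/n_i² = 0.1389.
Trying n_f = 2 gives 1/n_i² = 0.1111, i.e. n_i ≈ 3; this pair matches.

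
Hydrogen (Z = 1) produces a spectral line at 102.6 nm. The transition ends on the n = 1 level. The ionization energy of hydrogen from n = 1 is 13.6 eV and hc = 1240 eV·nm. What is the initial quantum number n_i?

The photon energy is ΔE = hc/λ = 1240 / 102.6 = 12.09 eV.
With Z = 1, ΔE = 13.60 × (1/n_f² − 1/n_i²), so 1/n_f² − 1/n_i² = 0.8887.
With n_f = 1: 1/n_i² = 1/1 − 0.8887 = 0.1113, so n_i ≈ 3.00.

n_i = 3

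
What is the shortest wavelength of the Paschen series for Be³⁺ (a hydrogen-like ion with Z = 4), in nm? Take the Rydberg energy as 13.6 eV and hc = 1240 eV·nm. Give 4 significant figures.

51.29 nm

The Paschen series has lower level n_f = 3; the series limit corresponds to n_i → ∞.
ΔE_max = 13.6 × 16 / 3² = 24.18 eV.
λ_min = 1240 / 24.18 = 51.29 nm.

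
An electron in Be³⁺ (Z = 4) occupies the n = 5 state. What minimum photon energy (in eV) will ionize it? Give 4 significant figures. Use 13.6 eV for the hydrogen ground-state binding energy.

E_n = −13.6 Z²/n² = −217.6/n² eV for Z = 4.
E_5 = −217.6/25 = −8.704 eV, so ionization (to E = 0) requires 8.704 eV.

8.704 eV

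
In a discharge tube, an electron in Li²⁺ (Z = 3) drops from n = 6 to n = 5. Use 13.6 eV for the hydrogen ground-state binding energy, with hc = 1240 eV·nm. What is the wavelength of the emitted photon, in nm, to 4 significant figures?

For Z = 3 the level energies scale as Z², so the effective Rydberg energy is 13.6 × 9 = 122.4 eV.
ΔE = 122.4 × (1/5² − 1/6²) = 122.4 × 0.01222 = 1.496 eV.
λ = hc/ΔE = 1240 / 1.496 = 828.9 nm.

828.9 nm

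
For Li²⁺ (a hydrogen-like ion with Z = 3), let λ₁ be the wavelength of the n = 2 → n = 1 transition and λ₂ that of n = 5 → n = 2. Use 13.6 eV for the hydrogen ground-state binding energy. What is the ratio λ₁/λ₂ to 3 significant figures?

λ ∝ 1/ΔE ∝ 1/(1/n_f² − 1/n_i²), and the Z² and hc factors cancel in the ratio.
λ₁/λ₂ = (1/2² − 1/5²)/(1/1² − 1/2²) = 0.2100/0.7500 = 0.280.

0.280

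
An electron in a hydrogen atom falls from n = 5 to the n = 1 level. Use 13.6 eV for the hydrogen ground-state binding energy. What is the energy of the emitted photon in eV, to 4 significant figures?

13.06 eV

E_5 = −13.60/25 = −0.5440 eV and E_1 = −13.60/1 = −13.60 eV.
The photon energy is |E_5 − E_1| = 13.06 eV.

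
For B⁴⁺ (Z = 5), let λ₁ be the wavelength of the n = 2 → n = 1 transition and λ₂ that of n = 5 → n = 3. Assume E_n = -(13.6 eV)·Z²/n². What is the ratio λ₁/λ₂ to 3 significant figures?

0.0948

λ ∝ 1/ΔE ∝ 1/(1/n_f² − 1/n_i²), and the Z² and hc factors cancel in the ratio.
λ₁/λ₂ = (1/3² − 1/5²)/(1/1² − 1/2²) = 0.07111/0.7500 = 0.0948.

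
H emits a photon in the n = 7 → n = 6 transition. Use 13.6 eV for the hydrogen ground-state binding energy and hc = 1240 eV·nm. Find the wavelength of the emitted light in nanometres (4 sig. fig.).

ΔE = 13.60 × (1/6² − 1/7²) = 13.60 × 0.007370 = 0.1002 eV.
λ = hc/ΔE = 1240 / 0.1002 = 12370 nm.

12370 nm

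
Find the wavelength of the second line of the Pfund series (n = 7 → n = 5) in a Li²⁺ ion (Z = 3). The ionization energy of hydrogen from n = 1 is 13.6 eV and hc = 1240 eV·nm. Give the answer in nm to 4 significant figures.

The Pfund series terminates on n_f = 5; the second line has n_i = 5+2 = 7.
ΔE = 122.4 × (1/5² − 1/7²) = 2.398 eV.
λ = 1240 / 2.398 = 517.1 nm.

517.1 nm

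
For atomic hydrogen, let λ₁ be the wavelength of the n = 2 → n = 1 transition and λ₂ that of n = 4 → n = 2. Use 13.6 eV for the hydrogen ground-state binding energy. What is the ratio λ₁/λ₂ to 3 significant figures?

0.250

λ ∝ 1/ΔE ∝ 1/(1/n_f² − 1/n_i²), and the Z² and hc factors cancel in the ratio.
λ₁/λ₂ = (1/2² − 1/4²)/(1/1² − 1/2²) = 0.1875/0.7500 = 0.250.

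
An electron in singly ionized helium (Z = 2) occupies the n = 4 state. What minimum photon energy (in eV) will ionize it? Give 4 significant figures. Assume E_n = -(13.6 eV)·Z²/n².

E_n = −13.6 Z²/n² = −54.40/n² eV for Z = 2.
E_4 = −54.40/16 = −3.400 eV, so ionization (to E = 0) requires 3.400 eV.

3.400 eV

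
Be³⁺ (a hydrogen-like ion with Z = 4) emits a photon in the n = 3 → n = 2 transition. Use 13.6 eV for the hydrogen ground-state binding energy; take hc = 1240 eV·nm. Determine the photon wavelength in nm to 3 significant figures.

For Z = 4 the level energies scale as Z², so the effective Rydberg energy is 13.6 × 16 = 217.6 eV.
ΔE = 217.6 × (1/2² − 1/3²) = 217.6 × 0.1389 = 30.22 eV.
λ = hc/ΔE = 1240 / 30.22 = 41.0 nm.

41.0 nm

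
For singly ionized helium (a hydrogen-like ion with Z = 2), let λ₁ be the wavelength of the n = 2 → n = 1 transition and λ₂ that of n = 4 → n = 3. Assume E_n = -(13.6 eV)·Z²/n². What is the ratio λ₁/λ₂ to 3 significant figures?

λ ∝ 1/ΔE ∝ 1/(1/n_f² − 1/n_i²), and the Z² and hc factors cancel in the ratio.
λ₁/λ₂ = (1/3² − 1/4²)/(1/1² − 1/2²) = 0.04861/0.7500 = 0.0648.

0.0648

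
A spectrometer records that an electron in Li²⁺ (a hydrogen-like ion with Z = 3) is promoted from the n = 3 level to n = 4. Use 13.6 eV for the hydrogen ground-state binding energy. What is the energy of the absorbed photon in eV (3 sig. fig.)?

The Bohr energies scale as Z², so for Z = 3: E_n = −122.4/n² eV.
E_4 = −122.4/16 = −7.650 eV and E_3 = −122.4/9 = −13.60 eV.
The photon energy is |E_4 − E_3| = 5.95 eV.

5.95 eV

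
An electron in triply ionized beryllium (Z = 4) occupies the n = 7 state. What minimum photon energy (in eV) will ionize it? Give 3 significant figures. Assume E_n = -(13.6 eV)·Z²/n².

4.44 eV

E_n = −13.6 Z²/n² = −217.6/n² eV for Z = 4.
E_7 = −217.6/49 = −4.44 eV, so ionization (to E = 0) requires 4.44 eV.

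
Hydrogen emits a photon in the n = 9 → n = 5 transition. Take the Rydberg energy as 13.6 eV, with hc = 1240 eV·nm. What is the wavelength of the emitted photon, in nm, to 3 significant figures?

ΔE = 13.60 × (1/5² − 1/9²) = 13.60 × 0.02765 = 0.3761 eV.
λ = hc/ΔE = 1240 / 0.3761 = 3300 nm.

3300 nm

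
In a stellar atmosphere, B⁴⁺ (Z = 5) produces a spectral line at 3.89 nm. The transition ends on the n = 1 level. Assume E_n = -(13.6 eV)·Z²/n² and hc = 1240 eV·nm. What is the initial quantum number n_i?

n_i = 4

The photon energy is ΔE = hc/λ = 1240 / 3.89 = 318.8 eV.
With Z = 5, ΔE = 340.0 × (1/n_f² − 1/n_i²), so 1/n_f² − 1/n_i² = 0.9375.
With n_f = 1: 1/n_i² = 1/1 − 0.9375 = 0.06245, so n_i ≈ 4.00.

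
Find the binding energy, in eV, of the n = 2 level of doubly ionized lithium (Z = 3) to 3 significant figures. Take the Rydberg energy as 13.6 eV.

30.6 eV

E_n = −13.6 Z²/n² = −122.4/n² eV for Z = 3.
E_2 = −122.4/4 = −30.6 eV, so ionization (to E = 0) requires 30.6 eV.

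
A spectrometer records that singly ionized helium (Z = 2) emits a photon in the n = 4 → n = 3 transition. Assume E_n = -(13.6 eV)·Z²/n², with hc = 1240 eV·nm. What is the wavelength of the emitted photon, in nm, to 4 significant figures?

468.9 nm

For Z = 2 the level energies scale as Z², so the effective Rydberg energy is 13.6 × 4 = 54.40 eV.
ΔE = 54.40 × (1/3² − 1/4²) = 54.40 × 0.04861 = 2.644 eV.
λ = hc/ΔE = 1240 / 2.644 = 468.9 nm.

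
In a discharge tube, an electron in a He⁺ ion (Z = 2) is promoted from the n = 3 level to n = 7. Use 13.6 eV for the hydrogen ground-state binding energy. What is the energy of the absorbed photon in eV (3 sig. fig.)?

4.93 eV

The Bohr energies scale as Z², so for Z = 2: E_n = −54.40/n² eV.
E_7 = −54.40/49 = −1.110 eV and E_3 = −54.40/9 = −6.044 eV.
The photon energy is |E_7 − E_3| = 4.93 eV.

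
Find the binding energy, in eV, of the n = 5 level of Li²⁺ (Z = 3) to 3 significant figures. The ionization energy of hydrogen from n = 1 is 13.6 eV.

E_n = −13.6 Z²/n² = −122.4/n² eV for Z = 3.
E_5 = −122.4/25 = −4.90 eV, so ionization (to E = 0) requires 4.90 eV.

4.90 eV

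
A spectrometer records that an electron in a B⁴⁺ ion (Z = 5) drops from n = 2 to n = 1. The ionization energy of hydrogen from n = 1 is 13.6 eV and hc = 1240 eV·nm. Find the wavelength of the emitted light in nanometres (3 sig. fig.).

For Z = 5 the level energies scale as Z², so the effective Rydberg energy is 13.6 × 25 = 340.0 eV.
ΔE = 340.0 × (1/1² − 1/2²) = 340.0 × 0.7500 = 255.0 eV.
λ = hc/ΔE = 1240 / 255.0 = 4.86 nm.

4.86 nm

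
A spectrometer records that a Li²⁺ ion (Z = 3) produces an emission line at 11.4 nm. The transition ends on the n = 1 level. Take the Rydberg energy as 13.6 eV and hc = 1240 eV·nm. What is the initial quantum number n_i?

n_i = 3

The photon energy is ΔE = hc/λ = 1240 / 11.4 = 108.8 eV.
With Z = 3, ΔE = 122.4 × (1/n_f² − 1/n_i²), so 1/n_f² − 1/n_i² = 0.8887.
With n_f = 1: 1/n_i² = 1/1 − 0.8887 = 0.1113, so n_i ≈ 3.00.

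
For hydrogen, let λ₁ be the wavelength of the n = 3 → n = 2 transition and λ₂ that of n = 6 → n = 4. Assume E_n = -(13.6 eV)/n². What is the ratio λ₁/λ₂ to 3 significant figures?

0.250

λ ∝ 1/ΔE ∝ 1/(1/n_f² − 1/n_i²), and the Z² and hc factors cancel in the ratio.
λ₁/λ₂ = (1/4² − 1/6²)/(1/2² − 1/3²) = 0.03472/0.1389 = 0.250.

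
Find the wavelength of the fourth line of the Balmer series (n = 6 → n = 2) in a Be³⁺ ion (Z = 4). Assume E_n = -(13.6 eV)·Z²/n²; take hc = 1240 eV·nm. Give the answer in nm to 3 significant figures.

The Balmer series terminates on n_f = 2; the fourth line has n_i = 2+4 = 6.
ΔE = 217.6 × (1/2² − 1/6²) = 48.36 eV.
λ = 1240 / 48.36 = 25.6 nm.

25.6 nm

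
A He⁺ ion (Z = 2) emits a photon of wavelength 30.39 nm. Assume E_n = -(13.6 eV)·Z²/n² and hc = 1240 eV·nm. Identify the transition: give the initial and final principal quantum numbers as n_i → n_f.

n_i = 2, n_f = 1

The photon energy is ΔE = hc/λ = 1240 / 30.39 = 40.80 eV.
With Z = 2, ΔE = 54.40 × (1/n_f² − 1/n_i²), so 1/n_f² − 1/n_i² = 0.7501.
Trying n_f = 1 gives 1/n_i² = 0.2499, i.e. n_i ≈ 2; this pair matches.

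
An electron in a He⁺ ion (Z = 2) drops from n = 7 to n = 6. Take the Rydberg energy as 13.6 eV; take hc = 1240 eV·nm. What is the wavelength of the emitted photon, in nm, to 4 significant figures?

3093 nm

For Z = 2 the level energies scale as Z², so the effective Rydberg energy is 13.6 × 4 = 54.40 eV.
ΔE = 54.40 × (1/6² − 1/7²) = 54.40 × 0.007370 = 0.4009 eV.
λ = hc/ΔE = 1240 / 0.4009 = 3093 nm.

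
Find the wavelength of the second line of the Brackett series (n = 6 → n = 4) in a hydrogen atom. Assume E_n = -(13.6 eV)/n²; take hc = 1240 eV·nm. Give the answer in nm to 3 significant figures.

The Brackett series terminates on n_f = 4; the second line has n_i = 4+2 = 6.
ΔE = 13.60 × (1/4² − 1/6²) = 0.4722 eV.
λ = 1240 / 0.4722 = 2630 nm.

2630 nm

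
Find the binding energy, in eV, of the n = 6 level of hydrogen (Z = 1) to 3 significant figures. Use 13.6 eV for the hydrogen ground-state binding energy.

0.378 eV

E_6 = −13.60/36 = −0.378 eV, so ionization (to E = 0) requires 0.378 eV.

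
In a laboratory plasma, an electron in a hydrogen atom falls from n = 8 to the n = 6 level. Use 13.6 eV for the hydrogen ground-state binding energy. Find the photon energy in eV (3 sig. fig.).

0.165 eV

E_8 = −13.60/64 = −0.2125 eV and E_6 = −13.60/36 = −0.3778 eV.
The photon energy is |E_8 − E_6| = 0.165 eV.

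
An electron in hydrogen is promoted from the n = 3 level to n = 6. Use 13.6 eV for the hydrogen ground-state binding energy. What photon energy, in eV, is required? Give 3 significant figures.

E_6 = −13.60/36 = −0.3778 eV and E_3 = −13.60/9 = −1.511 eV.
The photon energy is |E_6 − E_3| = 1.13 eV.

1.13 eV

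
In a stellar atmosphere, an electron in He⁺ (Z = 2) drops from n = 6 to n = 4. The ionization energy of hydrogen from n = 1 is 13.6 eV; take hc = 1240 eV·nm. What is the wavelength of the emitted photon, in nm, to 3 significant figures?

For Z = 2 the level energies scale as Z², so the effective Rydberg energy is 13.6 × 4 = 54.40 eV.
ΔE = 54.40 × (1/4² − 1/6²) = 54.40 × 0.03472 = 1.889 eV.
λ = hc/ΔE = 1240 / 1.889 = 656 nm.

656 nm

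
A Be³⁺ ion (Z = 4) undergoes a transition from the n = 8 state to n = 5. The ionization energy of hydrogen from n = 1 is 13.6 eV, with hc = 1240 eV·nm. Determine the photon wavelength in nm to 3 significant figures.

234 nm

For Z = 4 the level energies scale as Z², so the effective Rydberg energy is 13.6 × 16 = 217.6 eV.
ΔE = 217.6 × (1/5² − 1/8²) = 217.6 × 0.02438 = 5.304 eV.
λ = hc/ΔE = 1240 / 5.304 = 234 nm.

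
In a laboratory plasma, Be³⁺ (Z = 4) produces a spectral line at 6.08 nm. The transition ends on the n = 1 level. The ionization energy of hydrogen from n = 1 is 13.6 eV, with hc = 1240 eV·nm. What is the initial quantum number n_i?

The photon energy is ΔE = hc/λ = 1240 / 6.08 = 203.9 eV.
With Z = 4, ΔE = 217.6 × (1/n_f² − 1/n_i²), so 1/n_f² − 1/n_i² = 0.9373.
With n_f = 1: 1/n_i² = 1/1 − 0.9373 = 0.06274, so n_i ≈ 3.99.

n_i = 4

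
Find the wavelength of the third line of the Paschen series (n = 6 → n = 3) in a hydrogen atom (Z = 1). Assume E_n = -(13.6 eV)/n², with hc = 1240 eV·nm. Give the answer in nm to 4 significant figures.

The Paschen series terminates on n_f = 3; the third line has n_i = 3+3 = 6.
ΔE = 13.60 × (1/3² − 1/6²) = 1.133 eV.
λ = 1240 / 1.133 = 1094 nm.

1094 nm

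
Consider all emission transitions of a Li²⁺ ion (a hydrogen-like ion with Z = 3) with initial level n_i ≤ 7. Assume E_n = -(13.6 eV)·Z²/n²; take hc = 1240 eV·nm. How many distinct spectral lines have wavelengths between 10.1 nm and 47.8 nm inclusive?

Enumerate all n_i → n_f pairs with 1 ≤ n_f < n_i ≤ 7 and compute λ = 1240 / [13.6·9·(1/n_f² − 1/n_i²)].
Lines falling in [10.1, 47.8] nm: 7→1 (10.34 nm), 6→1 (10.42 nm), 5→1 (10.55 nm), 4→1 (10.81 nm), 3→1 (11.40 nm), 2→1 (13.51 nm), 7→2 (44.12 nm), 6→2 (45.59 nm).

8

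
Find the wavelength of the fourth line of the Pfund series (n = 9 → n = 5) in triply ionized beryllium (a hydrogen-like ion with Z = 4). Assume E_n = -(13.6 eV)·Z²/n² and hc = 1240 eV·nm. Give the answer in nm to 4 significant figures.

206.1 nm

The Pfund series terminates on n_f = 5; the fourth line has n_i = 5+4 = 9.
ΔE = 217.6 × (1/5² − 1/9²) = 6.018 eV.
λ = 1240 / 6.018 = 206.1 nm.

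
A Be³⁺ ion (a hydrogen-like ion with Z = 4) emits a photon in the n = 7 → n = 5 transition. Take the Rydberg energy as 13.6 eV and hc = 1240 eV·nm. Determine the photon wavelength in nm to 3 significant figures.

291 nm

For Z = 4 the level energies scale as Z², so the effective Rydberg energy is 13.6 × 16 = 217.6 eV.
ΔE = 217.6 × (1/5² − 1/7²) = 217.6 × 0.01959 = 4.263 eV.
λ = hc/ΔE = 1240 / 4.263 = 291 nm.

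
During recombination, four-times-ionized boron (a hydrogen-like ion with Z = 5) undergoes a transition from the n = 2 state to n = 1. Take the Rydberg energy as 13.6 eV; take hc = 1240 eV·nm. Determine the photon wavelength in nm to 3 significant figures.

For Z = 5 the level energies scale as Z², so the effective Rydberg energy is 13.6 × 25 = 340.0 eV.
ΔE = 340.0 × (1/1² − 1/2²) = 340.0 × 0.7500 = 255.0 eV.
λ = hc/ΔE = 1240 / 255.0 = 4.86 nm.

4.86 nm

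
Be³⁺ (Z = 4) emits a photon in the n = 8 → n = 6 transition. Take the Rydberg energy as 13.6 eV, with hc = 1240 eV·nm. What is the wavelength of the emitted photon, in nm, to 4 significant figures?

468.9 nm

For Z = 4 the level energies scale as Z², so the effective Rydberg energy is 13.6 × 16 = 217.6 eV.
ΔE = 217.6 × (1/6² − 1/8²) = 217.6 × 0.01215 = 2.644 eV.
λ = hc/ΔE = 1240 / 2.644 = 468.9 nm.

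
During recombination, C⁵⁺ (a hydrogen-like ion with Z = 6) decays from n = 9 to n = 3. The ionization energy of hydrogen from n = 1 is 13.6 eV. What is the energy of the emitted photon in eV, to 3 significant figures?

48.4 eV

The Bohr energies scale as Z², so for Z = 6: E_n = −489.6/n² eV.
E_9 = −489.6/81 = −6.044 eV and E_3 = −489.6/9 = −54.40 eV.
The photon energy is |E_9 − E_3| = 48.4 eV.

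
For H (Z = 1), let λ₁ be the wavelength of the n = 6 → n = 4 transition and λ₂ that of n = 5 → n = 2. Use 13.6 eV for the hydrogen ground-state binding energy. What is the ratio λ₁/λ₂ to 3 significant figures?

6.05

λ ∝ 1/ΔE ∝ 1/(1/n_f² − 1/n_i²), and the Z² and hc factors cancel in the ratio.
λ₁/λ₂ = (1/2² − 1/5²)/(1/4² − 1/6²) = 0.2100/0.03472 = 6.05.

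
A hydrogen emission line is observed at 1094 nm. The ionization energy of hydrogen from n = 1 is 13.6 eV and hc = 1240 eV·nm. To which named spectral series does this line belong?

Paschen

ΔE = 1240/1094 = 1.133 eV.
This matches 13.6 × (1/3² − 1/6²), so n_f = 3: the Paschen series.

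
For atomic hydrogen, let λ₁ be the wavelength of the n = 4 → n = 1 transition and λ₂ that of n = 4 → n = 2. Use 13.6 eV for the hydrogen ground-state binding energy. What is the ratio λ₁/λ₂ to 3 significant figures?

0.200

λ ∝ 1/ΔE ∝ 1/(1/n_f² − 1/n_i²), and the Z² and hc factors cancel in the ratio.
λ₁/λ₂ = (1/2² − 1/4²)/(1/1² − 1/4²) = 0.1875/0.9375 = 0.200.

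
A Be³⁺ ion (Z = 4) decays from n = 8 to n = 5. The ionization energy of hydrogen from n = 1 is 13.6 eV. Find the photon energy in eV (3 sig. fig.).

5.30 eV

The Bohr energies scale as Z², so for Z = 4: E_n = −217.6/n² eV.
E_8 = −217.6/64 = −3.400 eV and E_5 = −217.6/25 = −8.704 eV.
The photon energy is |E_8 − E_5| = 5.30 eV.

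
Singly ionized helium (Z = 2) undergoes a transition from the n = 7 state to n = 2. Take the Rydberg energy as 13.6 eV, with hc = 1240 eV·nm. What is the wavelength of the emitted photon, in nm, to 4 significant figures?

99.28 nm

For Z = 2 the level energies scale as Z², so the effective Rydberg energy is 13.6 × 4 = 54.40 eV.
ΔE = 54.40 × (1/2² − 1/7²) = 54.40 × 0.2296 = 12.49 eV.
λ = hc/ΔE = 1240 / 12.49 = 99.28 nm.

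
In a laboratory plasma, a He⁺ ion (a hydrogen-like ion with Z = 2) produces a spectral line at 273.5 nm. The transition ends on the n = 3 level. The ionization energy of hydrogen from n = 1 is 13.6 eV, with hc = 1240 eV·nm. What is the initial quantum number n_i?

The photon energy is ΔE = hc/λ = 1240 / 273.5 = 4.534 eV.
With Z = 2, ΔE = 54.40 × (1/n_f² − 1/n_i²), so 1/n_f² − 1/n_i² = 0.08334.
With n_f = 3: 1/n_i² = 1/9 − 0.08334 = 0.02777, so n_i ≈ 6.00.

n_i = 6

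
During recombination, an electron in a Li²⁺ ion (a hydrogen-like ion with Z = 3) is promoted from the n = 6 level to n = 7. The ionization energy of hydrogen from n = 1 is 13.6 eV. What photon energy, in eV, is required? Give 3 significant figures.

The Bohr energies scale as Z², so for Z = 3: E_n = −122.4/n² eV.
E_7 = −122.4/49 = −2.498 eV and E_6 = −122.4/36 = −3.400 eV.
The photon energy is |E_7 − E_6| = 0.902 eV.

0.902 eV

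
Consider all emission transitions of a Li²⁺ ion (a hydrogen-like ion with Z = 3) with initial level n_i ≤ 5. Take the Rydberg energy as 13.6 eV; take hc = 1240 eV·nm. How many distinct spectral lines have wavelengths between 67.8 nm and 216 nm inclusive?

3

Enumerate all n_i → n_f pairs with 1 ≤ n_f < n_i ≤ 5 and compute λ = 1240 / [13.6·9·(1/n_f² − 1/n_i²)].
Lines falling in [67.8, 216] nm: 3→2 (72.94 nm), 5→3 (142.5 nm), 4→3 (208.4 nm).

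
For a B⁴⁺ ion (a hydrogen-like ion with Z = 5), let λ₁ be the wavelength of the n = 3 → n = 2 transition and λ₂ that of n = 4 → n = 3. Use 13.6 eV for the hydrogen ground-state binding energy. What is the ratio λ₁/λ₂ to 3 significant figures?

λ ∝ 1/ΔE ∝ 1/(1/n_f² − 1/n_i²), and the Z² and hc factors cancel in the ratio.
λ₁/λ₂ = (1/3² − 1/4²)/(1/2² − 1/3²) = 0.04861/0.1389 = 0.350.

0.350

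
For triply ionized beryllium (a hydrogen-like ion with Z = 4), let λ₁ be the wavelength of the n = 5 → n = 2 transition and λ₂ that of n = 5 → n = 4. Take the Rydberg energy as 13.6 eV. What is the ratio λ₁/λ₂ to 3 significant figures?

λ ∝ 1/ΔE ∝ 1/(1/n_f² − 1/n_i²), and the Z² and hc factors cancel in the ratio.
λ₁/λ₂ = (1/4² − 1/5²)/(1/2² − 1/5²) = 0.02250/0.2100 = 0.107.

0.107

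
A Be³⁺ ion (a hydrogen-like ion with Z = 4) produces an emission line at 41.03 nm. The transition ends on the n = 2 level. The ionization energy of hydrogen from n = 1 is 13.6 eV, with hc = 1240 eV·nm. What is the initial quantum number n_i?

The photon energy is ΔE = hc/λ = 1240 / 41.03 = 30.22 eV.
With Z = 4, ΔE = 217.6 × (1/n_f² − 1/n_i²), so 1/n_f² − 1/n_i² = 0.1389.
With n_f = 2: 1/n_i² = 1/4 − 0.1389 = 0.1111, so n_i ≈ 3.00.

n_i = 3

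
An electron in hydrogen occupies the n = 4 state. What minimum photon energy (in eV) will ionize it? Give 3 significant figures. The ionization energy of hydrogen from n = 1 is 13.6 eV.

0.850 eV

E_4 = −13.60/16 = −0.850 eV, so ionization (to E = 0) requires 0.850 eV.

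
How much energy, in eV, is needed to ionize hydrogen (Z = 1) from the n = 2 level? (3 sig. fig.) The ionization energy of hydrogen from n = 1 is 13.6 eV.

E_2 = −13.60/4 = −3.40 eV, so ionization (to E = 0) requires 3.40 eV.

3.40 eV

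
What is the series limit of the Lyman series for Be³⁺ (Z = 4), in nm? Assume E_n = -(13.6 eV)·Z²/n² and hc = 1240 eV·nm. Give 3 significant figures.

5.70 nm

The Lyman series has lower level n_f = 1; the series limit corresponds to n_i → ∞.
ΔE_max = 13.6 × 16 / 1² = 217.6 eV.
λ_min = 1240 / 217.6 = 5.70 nm.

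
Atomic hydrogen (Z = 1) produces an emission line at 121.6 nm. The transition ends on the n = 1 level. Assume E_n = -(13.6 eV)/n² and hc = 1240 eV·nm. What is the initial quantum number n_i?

The photon energy is ΔE = hc/λ = 1240 / 121.6 = 10.20 eV.
With Z = 1, ΔE = 13.60 × (1/n_f² − 1/n_i²), so 1/n_f² − 1/n_i² = 0.7498.
With n_f = 1: 1/n_i² = 1/1 − 0.7498 = 0.2502, so n_i ≈ 2.00.

n_i = 2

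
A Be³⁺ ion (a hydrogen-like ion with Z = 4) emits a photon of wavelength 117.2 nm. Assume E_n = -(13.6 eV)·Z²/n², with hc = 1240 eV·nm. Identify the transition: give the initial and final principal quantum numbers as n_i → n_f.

The photon energy is ΔE = hc/λ = 1240 / 117.2 = 10.58 eV.
With Z = 4, ΔE = 217.6 × (1/n_f² − 1/n_i²), so 1/n_f² − 1/n_i² = 0.04862.
Trying n_f = 3 gives 1/n_i² = 0.06249, i.e. n_i ≈ 4; this pair matches.

n_i = 4, n_f = 3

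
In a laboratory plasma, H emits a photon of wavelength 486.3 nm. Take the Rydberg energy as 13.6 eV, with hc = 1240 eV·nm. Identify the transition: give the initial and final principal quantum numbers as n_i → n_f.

The photon energy is ΔE = hc/λ = 1240 / 486.3 = 2.550 eV.
With Z = 1, ΔE = 13.60 × (1/n_f² − 1/n_i²), so 1/n_f² − 1/n_i² = 0.1875.
Trying n_f = 2 gives 1/n_i² = 0.06251, i.e. n_i ≈ 4; this pair matches.

n_i = 4, n_f = 2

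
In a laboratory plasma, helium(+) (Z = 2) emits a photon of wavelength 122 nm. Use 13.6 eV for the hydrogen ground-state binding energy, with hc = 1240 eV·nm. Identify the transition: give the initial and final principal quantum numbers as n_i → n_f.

n_i = 4, n_f = 2

The photon energy is ΔE = hc/λ = 1240 / 122 = 10.16 eV.
With Z = 2, ΔE = 54.40 × (1/n_f² − 1/n_i²), so 1/n_f² − 1/n_i² = 0.1868.
Trying n_f = 2 gives 1/n_i² = 0.06316, i.e. n_i ≈ 4; this pair matches.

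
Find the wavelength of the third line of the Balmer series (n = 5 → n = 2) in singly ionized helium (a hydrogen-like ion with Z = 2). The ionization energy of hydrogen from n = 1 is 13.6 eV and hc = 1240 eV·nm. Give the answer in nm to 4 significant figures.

The Balmer series terminates on n_f = 2; the third line has n_i = 2+3 = 5.
ΔE = 54.40 × (1/2² − 1/5²) = 11.42 eV.
λ = 1240 / 11.42 = 108.5 nm.

108.5 nm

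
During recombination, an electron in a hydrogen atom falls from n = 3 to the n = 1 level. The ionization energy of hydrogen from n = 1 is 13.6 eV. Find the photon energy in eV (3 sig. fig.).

E_3 = −13.60/9 = −1.511 eV and E_1 = −13.60/1 = −13.60 eV.
The photon energy is |E_3 − E_1| = 12.1 eV.

12.1 eV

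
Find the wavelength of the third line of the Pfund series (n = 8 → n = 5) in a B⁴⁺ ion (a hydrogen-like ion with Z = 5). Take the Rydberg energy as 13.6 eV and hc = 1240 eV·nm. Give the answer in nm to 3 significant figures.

The Pfund series terminates on n_f = 5; the third line has n_i = 5+3 = 8.
ΔE = 340.0 × (1/5² − 1/8²) = 8.288 eV.
λ = 1240 / 8.288 = 150 nm.

150 nm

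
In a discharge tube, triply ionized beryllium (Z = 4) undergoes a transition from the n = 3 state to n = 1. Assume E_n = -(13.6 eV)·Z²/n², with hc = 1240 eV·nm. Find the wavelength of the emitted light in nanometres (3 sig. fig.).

6.41 nm

For Z = 4 the level energies scale as Z², so the effective Rydberg energy is 13.6 × 16 = 217.6 eV.
ΔE = 217.6 × (1/1² − 1/3²) = 217.6 × 0.8889 = 193.4 eV.
λ = hc/ΔE = 1240 / 193.4 = 6.41 nm.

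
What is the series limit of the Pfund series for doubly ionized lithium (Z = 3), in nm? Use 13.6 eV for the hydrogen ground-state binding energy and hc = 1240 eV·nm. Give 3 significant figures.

253 nm

The Pfund series has lower level n_f = 5; the series limit corresponds to n_i → ∞.
ΔE_max = 13.6 × 9 / 5² = 4.896 eV.
λ_min = 1240 / 4.896 = 253 nm.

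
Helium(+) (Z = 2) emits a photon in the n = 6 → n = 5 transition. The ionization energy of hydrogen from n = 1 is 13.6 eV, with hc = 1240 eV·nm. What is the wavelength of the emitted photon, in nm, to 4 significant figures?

For Z = 2 the level energies scale as Z², so the effective Rydberg energy is 13.6 × 4 = 54.40 eV.
ΔE = 54.40 × (1/5² − 1/6²) = 54.40 × 0.01222 = 0.6649 eV.
λ = hc/ΔE = 1240 / 0.6649 = 1865 nm.

1865 nm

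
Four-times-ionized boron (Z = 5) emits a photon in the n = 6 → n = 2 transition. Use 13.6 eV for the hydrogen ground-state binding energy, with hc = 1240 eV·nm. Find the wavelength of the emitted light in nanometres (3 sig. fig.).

For Z = 5 the level energies scale as Z², so the effective Rydberg energy is 13.6 × 25 = 340.0 eV.
ΔE = 340.0 × (1/2² − 1/6²) = 340.0 × 0.2222 = 75.56 eV.
λ = hc/ΔE = 1240 / 75.56 = 16.4 nm.

16.4 nm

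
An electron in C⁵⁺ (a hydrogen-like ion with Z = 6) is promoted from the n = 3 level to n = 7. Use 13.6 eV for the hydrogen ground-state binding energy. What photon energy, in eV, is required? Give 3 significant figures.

The Bohr energies scale as Z², so for Z = 6: E_n = −489.6/n² eV.
E_7 = −489.6/49 = −9.992 eV and E_3 = −489.6/9 = −54.40 eV.
The photon energy is |E_7 − E_3| = 44.4 eV.

44.4 eV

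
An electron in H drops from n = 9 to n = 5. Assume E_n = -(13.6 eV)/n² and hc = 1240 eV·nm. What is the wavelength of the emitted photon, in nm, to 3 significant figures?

3300 nm

ΔE = 13.60 × (1/5² − 1/9²) = 13.60 × 0.02765 = 0.3761 eV.
λ = hc/ΔE = 1240 / 0.3761 = 3300 nm.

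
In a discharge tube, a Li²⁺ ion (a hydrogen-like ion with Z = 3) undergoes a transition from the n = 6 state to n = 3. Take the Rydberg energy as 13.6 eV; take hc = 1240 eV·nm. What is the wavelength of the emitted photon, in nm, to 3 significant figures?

For Z = 3 the level energies scale as Z², so the effective Rydberg energy is 13.6 × 9 = 122.4 eV.
ΔE = 122.4 × (1/3² − 1/6²) = 122.4 × 0.08333 = 10.20 eV.
λ = hc/ΔE = 1240 / 10.20 = 122 nm.

122 nm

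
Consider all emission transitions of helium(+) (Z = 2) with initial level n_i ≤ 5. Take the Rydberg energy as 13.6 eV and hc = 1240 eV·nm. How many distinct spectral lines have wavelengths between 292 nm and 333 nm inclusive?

Enumerate all n_i → n_f pairs with 1 ≤ n_f < n_i ≤ 5 and compute λ = 1240 / [13.6·4·(1/n_f² − 1/n_i²)].
Lines falling in [292, 333] nm: 5→3 (320.5 nm).

1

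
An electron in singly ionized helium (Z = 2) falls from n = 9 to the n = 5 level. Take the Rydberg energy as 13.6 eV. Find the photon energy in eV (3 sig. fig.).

The Bohr energies scale as Z², so for Z = 2: E_n = −54.40/n² eV.
E_9 = −54.40/81 = −0.6716 eV and E_5 = −54.40/25 = −2.176 eV.
The photon energy is |E_9 − E_5| = 1.50 eV.

1.50 eV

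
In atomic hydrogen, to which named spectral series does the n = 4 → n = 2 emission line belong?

Balmer

The series is set by the lower level: n_f = 2 is the Balmer series.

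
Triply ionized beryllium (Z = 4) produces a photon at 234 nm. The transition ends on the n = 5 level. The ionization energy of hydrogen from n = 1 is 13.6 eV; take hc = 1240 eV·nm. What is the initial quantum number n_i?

The photon energy is ΔE = hc/λ = 1240 / 234 = 5.299 eV.
With Z = 4, ΔE = 217.6 × (1/n_f² − 1/n_i²), so 1/n_f² − 1/n_i² = 0.02435.
With n_f = 5: 1/n_i² = 1/25 − 0.02435 = 0.01565, so n_i ≈ 7.99.

n_i = 8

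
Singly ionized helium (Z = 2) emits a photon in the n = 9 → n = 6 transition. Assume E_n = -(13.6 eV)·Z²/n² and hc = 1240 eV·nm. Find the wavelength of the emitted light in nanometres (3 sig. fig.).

1480 nm

For Z = 2 the level energies scale as Z², so the effective Rydberg energy is 13.6 × 4 = 54.40 eV.
ΔE = 54.40 × (1/6² − 1/9²) = 54.40 × 0.01543 = 0.8395 eV.
λ = hc/ΔE = 1240 / 0.8395 = 1480 nm.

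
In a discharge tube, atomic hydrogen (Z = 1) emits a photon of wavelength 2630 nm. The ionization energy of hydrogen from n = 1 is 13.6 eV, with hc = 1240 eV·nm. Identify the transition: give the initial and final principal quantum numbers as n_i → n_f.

The photon energy is ΔE = hc/λ = 1240 / 2630 = 0.4715 eV.
With Z = 1, ΔE = 13.60 × (1/n_f² − 1/n_i²), so 1/n_f² − 1/n_i² = 0.03467.
Trying n_f = 4 gives 1/n_i² = 0.02783, i.e. n_i ≈ 6; this pair matches.

n_i = 6, n_f = 4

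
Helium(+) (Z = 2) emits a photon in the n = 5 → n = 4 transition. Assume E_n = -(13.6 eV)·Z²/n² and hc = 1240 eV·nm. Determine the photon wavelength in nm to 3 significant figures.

1010 nm

For Z = 2 the level energies scale as Z², so the effective Rydberg energy is 13.6 × 4 = 54.40 eV.
ΔE = 54.40 × (1/4² − 1/5²) = 54.40 × 0.02250 = 1.224 eV.
λ = hc/ΔE = 1240 / 1.224 = 1010 nm.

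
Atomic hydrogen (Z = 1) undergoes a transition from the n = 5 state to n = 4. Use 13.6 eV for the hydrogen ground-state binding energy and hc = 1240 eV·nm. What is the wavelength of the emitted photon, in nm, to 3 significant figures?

4050 nm

ΔE = 13.60 × (1/4² − 1/5²) = 13.60 × 0.02250 = 0.3060 eV.
λ = hc/ΔE = 1240 / 0.3060 = 4050 nm.
This line belongs to the Brackett series.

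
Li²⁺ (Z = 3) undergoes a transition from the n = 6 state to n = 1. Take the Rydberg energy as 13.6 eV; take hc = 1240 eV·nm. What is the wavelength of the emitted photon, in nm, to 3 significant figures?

10.4 nm

For Z = 3 the level energies scale as Z², so the effective Rydberg energy is 13.6 × 9 = 122.4 eV.
ΔE = 122.4 × (1/1² − 1/6²) = 122.4 × 0.9722 = 119.0 eV.
λ = hc/ΔE = 1240 / 119.0 = 10.4 nm.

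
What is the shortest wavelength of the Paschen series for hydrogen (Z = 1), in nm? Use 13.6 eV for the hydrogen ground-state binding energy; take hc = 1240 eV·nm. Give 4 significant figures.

The Paschen series has lower level n_f = 3; the series limit corresponds to n_i → ∞.
ΔE_max = 13.6 × 1 / 3² = 1.511 eV.
λ_min = 1240 / 1.511 = 820.6 nm.

820.6 nm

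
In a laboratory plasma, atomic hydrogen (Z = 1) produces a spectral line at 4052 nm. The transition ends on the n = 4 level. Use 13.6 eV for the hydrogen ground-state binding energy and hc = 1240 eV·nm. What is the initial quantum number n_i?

The photon energy is ΔE = hc/λ = 1240 / 4052 = 0.3060 eV.
With Z = 1, ΔE = 13.60 × (1/n_f² − 1/n_i²), so 1/n_f² − 1/n_i² = 0.02250.
With n_f = 4: 1/n_i² = 1/16 − 0.02250 = 0.04000, so n_i ≈ 5.00.

n_i = 5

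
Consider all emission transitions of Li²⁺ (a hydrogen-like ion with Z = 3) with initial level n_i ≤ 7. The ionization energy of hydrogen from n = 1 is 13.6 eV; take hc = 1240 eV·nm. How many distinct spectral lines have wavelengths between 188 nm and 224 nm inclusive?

Enumerate all n_i → n_f pairs with 1 ≤ n_f < n_i ≤ 7 and compute λ = 1240 / [13.6·9·(1/n_f² − 1/n_i²)].
Lines falling in [188, 224] nm: 4→3 (208.4 nm).

1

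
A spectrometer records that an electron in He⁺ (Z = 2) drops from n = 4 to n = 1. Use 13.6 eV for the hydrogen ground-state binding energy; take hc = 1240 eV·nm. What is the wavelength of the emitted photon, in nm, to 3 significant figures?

24.3 nm

For Z = 2 the level energies scale as Z², so the effective Rydberg energy is 13.6 × 4 = 54.40 eV.
ΔE = 54.40 × (1/1² − 1/4²) = 54.40 × 0.9375 = 51.00 eV.
λ = hc/ΔE = 1240 / 51.00 = 24.3 nm.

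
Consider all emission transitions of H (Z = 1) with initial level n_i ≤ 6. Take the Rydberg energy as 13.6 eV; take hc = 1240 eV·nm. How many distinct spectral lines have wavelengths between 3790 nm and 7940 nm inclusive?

Enumerate all n_i → n_f pairs with 1 ≤ n_f < n_i ≤ 6 and compute λ = 1240 / [13.6·1·(1/n_f² − 1/n_i²)].
Lines falling in [3790, 7940] nm: 5→4 (4052 nm), 6→5 (7460 nm).

2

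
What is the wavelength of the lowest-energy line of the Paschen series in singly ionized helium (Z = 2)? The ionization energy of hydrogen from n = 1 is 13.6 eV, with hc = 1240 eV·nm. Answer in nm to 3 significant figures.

469 nm

The Paschen series terminates on n_f = 3; the first line has n_i = 3+1 = 4.
ΔE = 54.40 × (1/3² − 1/4²) = 2.644 eV.
λ = 1240 / 2.644 = 469 nm.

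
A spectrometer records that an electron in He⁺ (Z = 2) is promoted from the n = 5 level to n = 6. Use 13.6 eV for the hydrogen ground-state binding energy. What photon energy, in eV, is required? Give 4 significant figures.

0.6649 eV

The Bohr energies scale as Z², so for Z = 2: E_n = −54.40/n² eV.
E_6 = −54.40/36 = −1.511 eV and E_5 = −54.40/25 = −2.176 eV.
The photon energy is |E_6 − E_5| = 0.6649 eV.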